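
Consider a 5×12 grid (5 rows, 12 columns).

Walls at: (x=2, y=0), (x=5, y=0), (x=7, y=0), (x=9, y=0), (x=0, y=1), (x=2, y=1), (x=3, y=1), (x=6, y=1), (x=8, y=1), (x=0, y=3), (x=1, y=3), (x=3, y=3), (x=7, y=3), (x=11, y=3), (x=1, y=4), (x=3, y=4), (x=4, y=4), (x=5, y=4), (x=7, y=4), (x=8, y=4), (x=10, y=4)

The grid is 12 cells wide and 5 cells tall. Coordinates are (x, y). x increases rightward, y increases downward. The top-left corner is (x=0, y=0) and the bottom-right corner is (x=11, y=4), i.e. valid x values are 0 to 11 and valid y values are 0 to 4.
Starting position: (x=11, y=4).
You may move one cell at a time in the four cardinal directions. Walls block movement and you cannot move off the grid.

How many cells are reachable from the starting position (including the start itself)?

BFS flood-fill from (x=11, y=4):
  Distance 0: (x=11, y=4)
Total reachable: 1 (grid has 39 open cells total)

Answer: Reachable cells: 1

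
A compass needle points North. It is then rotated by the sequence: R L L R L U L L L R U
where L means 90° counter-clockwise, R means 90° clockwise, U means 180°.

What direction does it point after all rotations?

Start: North
  R (right (90° clockwise)) -> East
  L (left (90° counter-clockwise)) -> North
  L (left (90° counter-clockwise)) -> West
  R (right (90° clockwise)) -> North
  L (left (90° counter-clockwise)) -> West
  U (U-turn (180°)) -> East
  L (left (90° counter-clockwise)) -> North
  L (left (90° counter-clockwise)) -> West
  L (left (90° counter-clockwise)) -> South
  R (right (90° clockwise)) -> West
  U (U-turn (180°)) -> East
Final: East

Answer: Final heading: East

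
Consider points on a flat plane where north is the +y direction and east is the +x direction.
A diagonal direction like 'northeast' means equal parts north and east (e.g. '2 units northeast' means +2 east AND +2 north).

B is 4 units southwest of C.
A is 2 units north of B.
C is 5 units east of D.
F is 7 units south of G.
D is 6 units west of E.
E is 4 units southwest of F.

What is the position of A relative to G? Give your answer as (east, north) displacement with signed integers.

Answer: A is at (east=-9, north=-13) relative to G.

Derivation:
Place G at the origin (east=0, north=0).
  F is 7 units south of G: delta (east=+0, north=-7); F at (east=0, north=-7).
  E is 4 units southwest of F: delta (east=-4, north=-4); E at (east=-4, north=-11).
  D is 6 units west of E: delta (east=-6, north=+0); D at (east=-10, north=-11).
  C is 5 units east of D: delta (east=+5, north=+0); C at (east=-5, north=-11).
  B is 4 units southwest of C: delta (east=-4, north=-4); B at (east=-9, north=-15).
  A is 2 units north of B: delta (east=+0, north=+2); A at (east=-9, north=-13).
Therefore A relative to G: (east=-9, north=-13).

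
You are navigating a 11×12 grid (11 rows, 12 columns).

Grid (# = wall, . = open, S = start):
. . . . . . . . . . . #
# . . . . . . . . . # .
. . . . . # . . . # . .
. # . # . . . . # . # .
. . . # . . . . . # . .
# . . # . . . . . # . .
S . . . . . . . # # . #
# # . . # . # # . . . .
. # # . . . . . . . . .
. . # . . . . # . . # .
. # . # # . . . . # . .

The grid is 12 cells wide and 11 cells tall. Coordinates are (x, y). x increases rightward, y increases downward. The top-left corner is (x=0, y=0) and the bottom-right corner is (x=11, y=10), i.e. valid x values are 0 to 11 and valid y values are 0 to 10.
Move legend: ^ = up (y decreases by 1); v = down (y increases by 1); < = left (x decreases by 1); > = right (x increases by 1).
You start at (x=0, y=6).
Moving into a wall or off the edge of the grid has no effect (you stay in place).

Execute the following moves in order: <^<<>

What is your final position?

Answer: Final position: (x=1, y=6)

Derivation:
Start: (x=0, y=6)
  < (left): blocked, stay at (x=0, y=6)
  ^ (up): blocked, stay at (x=0, y=6)
  < (left): blocked, stay at (x=0, y=6)
  < (left): blocked, stay at (x=0, y=6)
  > (right): (x=0, y=6) -> (x=1, y=6)
Final: (x=1, y=6)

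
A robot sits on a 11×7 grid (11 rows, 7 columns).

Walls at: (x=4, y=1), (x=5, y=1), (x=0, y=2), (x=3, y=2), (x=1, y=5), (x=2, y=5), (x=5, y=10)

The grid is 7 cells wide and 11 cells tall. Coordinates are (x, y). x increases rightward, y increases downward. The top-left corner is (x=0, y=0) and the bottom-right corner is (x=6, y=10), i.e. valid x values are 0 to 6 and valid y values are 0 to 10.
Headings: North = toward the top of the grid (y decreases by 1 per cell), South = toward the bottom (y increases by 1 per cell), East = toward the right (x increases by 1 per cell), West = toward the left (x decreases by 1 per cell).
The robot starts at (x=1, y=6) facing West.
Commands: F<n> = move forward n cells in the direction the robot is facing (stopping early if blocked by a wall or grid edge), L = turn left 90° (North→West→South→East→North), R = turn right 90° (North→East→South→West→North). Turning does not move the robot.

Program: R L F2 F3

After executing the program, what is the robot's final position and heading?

Answer: Final position: (x=0, y=6), facing West

Derivation:
Start: (x=1, y=6), facing West
  R: turn right, now facing North
  L: turn left, now facing West
  F2: move forward 1/2 (blocked), now at (x=0, y=6)
  F3: move forward 0/3 (blocked), now at (x=0, y=6)
Final: (x=0, y=6), facing West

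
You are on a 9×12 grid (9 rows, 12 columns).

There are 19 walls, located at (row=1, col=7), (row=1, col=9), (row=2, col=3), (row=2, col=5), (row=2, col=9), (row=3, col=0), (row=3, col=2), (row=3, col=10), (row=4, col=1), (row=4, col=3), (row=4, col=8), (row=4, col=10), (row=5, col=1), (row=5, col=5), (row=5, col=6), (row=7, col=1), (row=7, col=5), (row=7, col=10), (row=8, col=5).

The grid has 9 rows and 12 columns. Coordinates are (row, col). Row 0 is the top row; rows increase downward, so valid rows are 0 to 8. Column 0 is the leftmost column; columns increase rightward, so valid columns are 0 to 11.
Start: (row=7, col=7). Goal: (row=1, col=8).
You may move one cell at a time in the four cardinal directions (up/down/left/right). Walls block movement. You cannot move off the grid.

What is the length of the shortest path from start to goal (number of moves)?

Answer: Shortest path length: 7

Derivation:
BFS from (row=7, col=7) until reaching (row=1, col=8):
  Distance 0: (row=7, col=7)
  Distance 1: (row=6, col=7), (row=7, col=6), (row=7, col=8), (row=8, col=7)
  Distance 2: (row=5, col=7), (row=6, col=6), (row=6, col=8), (row=7, col=9), (row=8, col=6), (row=8, col=8)
  Distance 3: (row=4, col=7), (row=5, col=8), (row=6, col=5), (row=6, col=9), (row=8, col=9)
  Distance 4: (row=3, col=7), (row=4, col=6), (row=5, col=9), (row=6, col=4), (row=6, col=10), (row=8, col=10)
  Distance 5: (row=2, col=7), (row=3, col=6), (row=3, col=8), (row=4, col=5), (row=4, col=9), (row=5, col=4), (row=5, col=10), (row=6, col=3), (row=6, col=11), (row=7, col=4), (row=8, col=11)
  Distance 6: (row=2, col=6), (row=2, col=8), (row=3, col=5), (row=3, col=9), (row=4, col=4), (row=5, col=3), (row=5, col=11), (row=6, col=2), (row=7, col=3), (row=7, col=11), (row=8, col=4)
  Distance 7: (row=1, col=6), (row=1, col=8), (row=3, col=4), (row=4, col=11), (row=5, col=2), (row=6, col=1), (row=7, col=2), (row=8, col=3)  <- goal reached here
One shortest path (7 moves): (row=7, col=7) -> (row=6, col=7) -> (row=5, col=7) -> (row=4, col=7) -> (row=3, col=7) -> (row=3, col=8) -> (row=2, col=8) -> (row=1, col=8)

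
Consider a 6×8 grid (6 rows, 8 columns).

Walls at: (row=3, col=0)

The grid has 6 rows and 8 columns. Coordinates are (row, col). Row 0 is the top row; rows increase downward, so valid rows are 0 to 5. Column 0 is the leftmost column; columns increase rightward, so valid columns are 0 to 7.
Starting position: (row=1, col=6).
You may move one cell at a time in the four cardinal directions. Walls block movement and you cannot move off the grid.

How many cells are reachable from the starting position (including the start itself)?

BFS flood-fill from (row=1, col=6):
  Distance 0: (row=1, col=6)
  Distance 1: (row=0, col=6), (row=1, col=5), (row=1, col=7), (row=2, col=6)
  Distance 2: (row=0, col=5), (row=0, col=7), (row=1, col=4), (row=2, col=5), (row=2, col=7), (row=3, col=6)
  Distance 3: (row=0, col=4), (row=1, col=3), (row=2, col=4), (row=3, col=5), (row=3, col=7), (row=4, col=6)
  Distance 4: (row=0, col=3), (row=1, col=2), (row=2, col=3), (row=3, col=4), (row=4, col=5), (row=4, col=7), (row=5, col=6)
  Distance 5: (row=0, col=2), (row=1, col=1), (row=2, col=2), (row=3, col=3), (row=4, col=4), (row=5, col=5), (row=5, col=7)
  Distance 6: (row=0, col=1), (row=1, col=0), (row=2, col=1), (row=3, col=2), (row=4, col=3), (row=5, col=4)
  Distance 7: (row=0, col=0), (row=2, col=0), (row=3, col=1), (row=4, col=2), (row=5, col=3)
  Distance 8: (row=4, col=1), (row=5, col=2)
  Distance 9: (row=4, col=0), (row=5, col=1)
  Distance 10: (row=5, col=0)
Total reachable: 47 (grid has 47 open cells total)

Answer: Reachable cells: 47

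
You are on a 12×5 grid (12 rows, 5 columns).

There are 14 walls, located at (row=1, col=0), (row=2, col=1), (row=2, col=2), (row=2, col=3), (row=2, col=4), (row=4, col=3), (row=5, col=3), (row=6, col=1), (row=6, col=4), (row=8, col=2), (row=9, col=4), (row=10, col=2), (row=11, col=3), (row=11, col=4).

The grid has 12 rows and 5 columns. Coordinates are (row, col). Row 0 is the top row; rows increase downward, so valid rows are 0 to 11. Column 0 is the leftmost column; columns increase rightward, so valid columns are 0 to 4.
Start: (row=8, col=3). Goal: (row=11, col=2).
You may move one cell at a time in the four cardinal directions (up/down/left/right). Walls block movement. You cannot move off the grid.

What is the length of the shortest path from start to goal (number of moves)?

BFS from (row=8, col=3) until reaching (row=11, col=2):
  Distance 0: (row=8, col=3)
  Distance 1: (row=7, col=3), (row=8, col=4), (row=9, col=3)
  Distance 2: (row=6, col=3), (row=7, col=2), (row=7, col=4), (row=9, col=2), (row=10, col=3)
  Distance 3: (row=6, col=2), (row=7, col=1), (row=9, col=1), (row=10, col=4)
  Distance 4: (row=5, col=2), (row=7, col=0), (row=8, col=1), (row=9, col=0), (row=10, col=1)
  Distance 5: (row=4, col=2), (row=5, col=1), (row=6, col=0), (row=8, col=0), (row=10, col=0), (row=11, col=1)
  Distance 6: (row=3, col=2), (row=4, col=1), (row=5, col=0), (row=11, col=0), (row=11, col=2)  <- goal reached here
One shortest path (6 moves): (row=8, col=3) -> (row=9, col=3) -> (row=9, col=2) -> (row=9, col=1) -> (row=10, col=1) -> (row=11, col=1) -> (row=11, col=2)

Answer: Shortest path length: 6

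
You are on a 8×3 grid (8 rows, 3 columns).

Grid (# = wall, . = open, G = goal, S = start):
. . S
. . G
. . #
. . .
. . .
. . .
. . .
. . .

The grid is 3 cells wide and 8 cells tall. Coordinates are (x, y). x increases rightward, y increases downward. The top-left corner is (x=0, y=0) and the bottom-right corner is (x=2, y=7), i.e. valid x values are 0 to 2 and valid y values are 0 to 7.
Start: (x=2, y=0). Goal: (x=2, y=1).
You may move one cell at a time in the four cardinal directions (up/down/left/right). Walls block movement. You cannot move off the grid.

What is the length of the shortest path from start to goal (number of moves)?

Answer: Shortest path length: 1

Derivation:
BFS from (x=2, y=0) until reaching (x=2, y=1):
  Distance 0: (x=2, y=0)
  Distance 1: (x=1, y=0), (x=2, y=1)  <- goal reached here
One shortest path (1 moves): (x=2, y=0) -> (x=2, y=1)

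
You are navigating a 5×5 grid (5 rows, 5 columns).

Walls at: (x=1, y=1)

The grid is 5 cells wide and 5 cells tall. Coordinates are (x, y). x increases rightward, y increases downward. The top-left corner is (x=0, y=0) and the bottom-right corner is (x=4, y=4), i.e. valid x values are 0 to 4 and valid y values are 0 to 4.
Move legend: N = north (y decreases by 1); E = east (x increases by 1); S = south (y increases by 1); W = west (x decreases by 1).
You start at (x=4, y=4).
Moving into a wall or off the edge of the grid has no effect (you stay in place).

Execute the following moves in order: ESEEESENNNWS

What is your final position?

Answer: Final position: (x=3, y=2)

Derivation:
Start: (x=4, y=4)
  E (east): blocked, stay at (x=4, y=4)
  S (south): blocked, stay at (x=4, y=4)
  [×3]E (east): blocked, stay at (x=4, y=4)
  S (south): blocked, stay at (x=4, y=4)
  E (east): blocked, stay at (x=4, y=4)
  N (north): (x=4, y=4) -> (x=4, y=3)
  N (north): (x=4, y=3) -> (x=4, y=2)
  N (north): (x=4, y=2) -> (x=4, y=1)
  W (west): (x=4, y=1) -> (x=3, y=1)
  S (south): (x=3, y=1) -> (x=3, y=2)
Final: (x=3, y=2)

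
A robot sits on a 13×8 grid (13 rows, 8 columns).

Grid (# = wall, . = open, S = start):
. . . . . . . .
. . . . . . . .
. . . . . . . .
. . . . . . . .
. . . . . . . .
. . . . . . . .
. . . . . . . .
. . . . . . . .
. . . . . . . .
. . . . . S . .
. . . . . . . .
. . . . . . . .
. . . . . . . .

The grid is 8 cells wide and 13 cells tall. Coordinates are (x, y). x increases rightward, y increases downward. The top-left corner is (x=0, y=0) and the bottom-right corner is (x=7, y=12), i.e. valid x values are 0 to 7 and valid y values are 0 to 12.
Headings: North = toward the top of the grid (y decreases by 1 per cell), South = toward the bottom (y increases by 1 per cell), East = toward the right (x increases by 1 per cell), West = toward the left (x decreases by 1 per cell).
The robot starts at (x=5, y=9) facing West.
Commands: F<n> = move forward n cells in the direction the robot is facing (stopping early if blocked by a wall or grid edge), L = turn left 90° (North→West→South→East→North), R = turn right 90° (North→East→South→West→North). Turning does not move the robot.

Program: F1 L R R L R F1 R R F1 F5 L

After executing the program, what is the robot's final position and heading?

Start: (x=5, y=9), facing West
  F1: move forward 1, now at (x=4, y=9)
  L: turn left, now facing South
  R: turn right, now facing West
  R: turn right, now facing North
  L: turn left, now facing West
  R: turn right, now facing North
  F1: move forward 1, now at (x=4, y=8)
  R: turn right, now facing East
  R: turn right, now facing South
  F1: move forward 1, now at (x=4, y=9)
  F5: move forward 3/5 (blocked), now at (x=4, y=12)
  L: turn left, now facing East
Final: (x=4, y=12), facing East

Answer: Final position: (x=4, y=12), facing East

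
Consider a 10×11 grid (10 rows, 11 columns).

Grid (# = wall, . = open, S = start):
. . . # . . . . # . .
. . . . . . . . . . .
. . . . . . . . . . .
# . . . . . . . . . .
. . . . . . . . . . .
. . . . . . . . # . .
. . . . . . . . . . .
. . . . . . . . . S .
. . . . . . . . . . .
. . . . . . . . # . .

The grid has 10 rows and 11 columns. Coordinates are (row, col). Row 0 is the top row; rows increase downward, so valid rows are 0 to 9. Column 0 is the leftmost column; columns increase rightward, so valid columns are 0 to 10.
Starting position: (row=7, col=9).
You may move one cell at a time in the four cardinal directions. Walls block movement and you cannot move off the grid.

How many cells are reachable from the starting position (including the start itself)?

BFS flood-fill from (row=7, col=9):
  Distance 0: (row=7, col=9)
  Distance 1: (row=6, col=9), (row=7, col=8), (row=7, col=10), (row=8, col=9)
  Distance 2: (row=5, col=9), (row=6, col=8), (row=6, col=10), (row=7, col=7), (row=8, col=8), (row=8, col=10), (row=9, col=9)
  Distance 3: (row=4, col=9), (row=5, col=10), (row=6, col=7), (row=7, col=6), (row=8, col=7), (row=9, col=10)
  Distance 4: (row=3, col=9), (row=4, col=8), (row=4, col=10), (row=5, col=7), (row=6, col=6), (row=7, col=5), (row=8, col=6), (row=9, col=7)
  Distance 5: (row=2, col=9), (row=3, col=8), (row=3, col=10), (row=4, col=7), (row=5, col=6), (row=6, col=5), (row=7, col=4), (row=8, col=5), (row=9, col=6)
  Distance 6: (row=1, col=9), (row=2, col=8), (row=2, col=10), (row=3, col=7), (row=4, col=6), (row=5, col=5), (row=6, col=4), (row=7, col=3), (row=8, col=4), (row=9, col=5)
  Distance 7: (row=0, col=9), (row=1, col=8), (row=1, col=10), (row=2, col=7), (row=3, col=6), (row=4, col=5), (row=5, col=4), (row=6, col=3), (row=7, col=2), (row=8, col=3), (row=9, col=4)
  Distance 8: (row=0, col=10), (row=1, col=7), (row=2, col=6), (row=3, col=5), (row=4, col=4), (row=5, col=3), (row=6, col=2), (row=7, col=1), (row=8, col=2), (row=9, col=3)
  Distance 9: (row=0, col=7), (row=1, col=6), (row=2, col=5), (row=3, col=4), (row=4, col=3), (row=5, col=2), (row=6, col=1), (row=7, col=0), (row=8, col=1), (row=9, col=2)
  Distance 10: (row=0, col=6), (row=1, col=5), (row=2, col=4), (row=3, col=3), (row=4, col=2), (row=5, col=1), (row=6, col=0), (row=8, col=0), (row=9, col=1)
  Distance 11: (row=0, col=5), (row=1, col=4), (row=2, col=3), (row=3, col=2), (row=4, col=1), (row=5, col=0), (row=9, col=0)
  Distance 12: (row=0, col=4), (row=1, col=3), (row=2, col=2), (row=3, col=1), (row=4, col=0)
  Distance 13: (row=1, col=2), (row=2, col=1)
  Distance 14: (row=0, col=2), (row=1, col=1), (row=2, col=0)
  Distance 15: (row=0, col=1), (row=1, col=0)
  Distance 16: (row=0, col=0)
Total reachable: 105 (grid has 105 open cells total)

Answer: Reachable cells: 105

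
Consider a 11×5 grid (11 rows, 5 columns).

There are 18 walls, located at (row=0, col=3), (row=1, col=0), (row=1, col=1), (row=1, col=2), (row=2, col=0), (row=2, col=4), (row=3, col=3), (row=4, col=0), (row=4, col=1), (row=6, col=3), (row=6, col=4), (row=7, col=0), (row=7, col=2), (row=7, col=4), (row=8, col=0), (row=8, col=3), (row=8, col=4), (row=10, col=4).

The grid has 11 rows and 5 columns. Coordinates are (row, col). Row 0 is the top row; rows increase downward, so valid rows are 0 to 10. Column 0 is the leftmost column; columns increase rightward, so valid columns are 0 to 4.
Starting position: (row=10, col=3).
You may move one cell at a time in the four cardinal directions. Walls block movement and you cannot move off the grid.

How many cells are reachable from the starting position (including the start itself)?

BFS flood-fill from (row=10, col=3):
  Distance 0: (row=10, col=3)
  Distance 1: (row=9, col=3), (row=10, col=2)
  Distance 2: (row=9, col=2), (row=9, col=4), (row=10, col=1)
  Distance 3: (row=8, col=2), (row=9, col=1), (row=10, col=0)
  Distance 4: (row=8, col=1), (row=9, col=0)
  Distance 5: (row=7, col=1)
  Distance 6: (row=6, col=1)
  Distance 7: (row=5, col=1), (row=6, col=0), (row=6, col=2)
  Distance 8: (row=5, col=0), (row=5, col=2)
  Distance 9: (row=4, col=2), (row=5, col=3)
  Distance 10: (row=3, col=2), (row=4, col=3), (row=5, col=4)
  Distance 11: (row=2, col=2), (row=3, col=1), (row=4, col=4)
  Distance 12: (row=2, col=1), (row=2, col=3), (row=3, col=0), (row=3, col=4)
  Distance 13: (row=1, col=3)
  Distance 14: (row=1, col=4)
  Distance 15: (row=0, col=4)
Total reachable: 33 (grid has 37 open cells total)

Answer: Reachable cells: 33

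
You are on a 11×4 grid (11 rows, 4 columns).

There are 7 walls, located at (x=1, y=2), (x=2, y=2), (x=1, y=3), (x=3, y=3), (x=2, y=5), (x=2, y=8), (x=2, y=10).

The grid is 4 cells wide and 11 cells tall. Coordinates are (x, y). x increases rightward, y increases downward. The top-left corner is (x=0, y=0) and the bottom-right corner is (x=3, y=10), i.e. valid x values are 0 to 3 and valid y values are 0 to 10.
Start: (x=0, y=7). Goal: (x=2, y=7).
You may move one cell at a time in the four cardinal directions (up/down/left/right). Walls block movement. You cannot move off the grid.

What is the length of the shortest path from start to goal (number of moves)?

BFS from (x=0, y=7) until reaching (x=2, y=7):
  Distance 0: (x=0, y=7)
  Distance 1: (x=0, y=6), (x=1, y=7), (x=0, y=8)
  Distance 2: (x=0, y=5), (x=1, y=6), (x=2, y=7), (x=1, y=8), (x=0, y=9)  <- goal reached here
One shortest path (2 moves): (x=0, y=7) -> (x=1, y=7) -> (x=2, y=7)

Answer: Shortest path length: 2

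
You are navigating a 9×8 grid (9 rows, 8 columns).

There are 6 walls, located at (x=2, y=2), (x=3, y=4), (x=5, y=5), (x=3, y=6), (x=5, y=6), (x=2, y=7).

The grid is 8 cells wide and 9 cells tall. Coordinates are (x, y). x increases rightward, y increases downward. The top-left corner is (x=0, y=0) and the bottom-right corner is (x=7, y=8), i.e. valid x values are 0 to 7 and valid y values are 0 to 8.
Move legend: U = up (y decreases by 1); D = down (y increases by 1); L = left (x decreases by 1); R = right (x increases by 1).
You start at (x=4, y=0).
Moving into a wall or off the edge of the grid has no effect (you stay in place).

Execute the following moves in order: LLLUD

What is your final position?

Start: (x=4, y=0)
  L (left): (x=4, y=0) -> (x=3, y=0)
  L (left): (x=3, y=0) -> (x=2, y=0)
  L (left): (x=2, y=0) -> (x=1, y=0)
  U (up): blocked, stay at (x=1, y=0)
  D (down): (x=1, y=0) -> (x=1, y=1)
Final: (x=1, y=1)

Answer: Final position: (x=1, y=1)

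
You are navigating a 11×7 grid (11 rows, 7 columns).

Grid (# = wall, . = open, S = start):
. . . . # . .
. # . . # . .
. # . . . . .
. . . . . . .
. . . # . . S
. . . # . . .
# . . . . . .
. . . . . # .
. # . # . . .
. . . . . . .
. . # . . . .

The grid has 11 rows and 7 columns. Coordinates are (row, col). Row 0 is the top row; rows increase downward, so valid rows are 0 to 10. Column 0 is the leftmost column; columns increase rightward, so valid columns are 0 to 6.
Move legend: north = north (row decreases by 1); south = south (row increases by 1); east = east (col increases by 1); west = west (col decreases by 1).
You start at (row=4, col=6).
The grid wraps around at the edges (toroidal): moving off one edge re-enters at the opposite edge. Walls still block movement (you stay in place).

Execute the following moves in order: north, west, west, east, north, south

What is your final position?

Start: (row=4, col=6)
  north (north): (row=4, col=6) -> (row=3, col=6)
  west (west): (row=3, col=6) -> (row=3, col=5)
  west (west): (row=3, col=5) -> (row=3, col=4)
  east (east): (row=3, col=4) -> (row=3, col=5)
  north (north): (row=3, col=5) -> (row=2, col=5)
  south (south): (row=2, col=5) -> (row=3, col=5)
Final: (row=3, col=5)

Answer: Final position: (row=3, col=5)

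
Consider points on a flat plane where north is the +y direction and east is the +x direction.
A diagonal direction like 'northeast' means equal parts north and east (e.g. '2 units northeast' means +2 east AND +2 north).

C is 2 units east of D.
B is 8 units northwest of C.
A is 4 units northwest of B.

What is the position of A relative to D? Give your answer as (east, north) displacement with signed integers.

Place D at the origin (east=0, north=0).
  C is 2 units east of D: delta (east=+2, north=+0); C at (east=2, north=0).
  B is 8 units northwest of C: delta (east=-8, north=+8); B at (east=-6, north=8).
  A is 4 units northwest of B: delta (east=-4, north=+4); A at (east=-10, north=12).
Therefore A relative to D: (east=-10, north=12).

Answer: A is at (east=-10, north=12) relative to D.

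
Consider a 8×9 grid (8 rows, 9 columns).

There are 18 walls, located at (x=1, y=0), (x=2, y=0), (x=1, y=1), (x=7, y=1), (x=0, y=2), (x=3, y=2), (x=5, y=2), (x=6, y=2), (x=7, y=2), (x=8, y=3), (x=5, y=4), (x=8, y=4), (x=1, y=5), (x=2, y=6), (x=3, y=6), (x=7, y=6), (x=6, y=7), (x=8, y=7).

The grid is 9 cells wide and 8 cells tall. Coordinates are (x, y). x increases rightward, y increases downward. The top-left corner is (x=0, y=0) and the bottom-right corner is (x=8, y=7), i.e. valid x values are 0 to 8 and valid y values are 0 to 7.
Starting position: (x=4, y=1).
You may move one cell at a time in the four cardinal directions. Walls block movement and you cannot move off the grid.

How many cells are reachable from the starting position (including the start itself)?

Answer: Reachable cells: 51

Derivation:
BFS flood-fill from (x=4, y=1):
  Distance 0: (x=4, y=1)
  Distance 1: (x=4, y=0), (x=3, y=1), (x=5, y=1), (x=4, y=2)
  Distance 2: (x=3, y=0), (x=5, y=0), (x=2, y=1), (x=6, y=1), (x=4, y=3)
  Distance 3: (x=6, y=0), (x=2, y=2), (x=3, y=3), (x=5, y=3), (x=4, y=4)
  Distance 4: (x=7, y=0), (x=1, y=2), (x=2, y=3), (x=6, y=3), (x=3, y=4), (x=4, y=5)
  Distance 5: (x=8, y=0), (x=1, y=3), (x=7, y=3), (x=2, y=4), (x=6, y=4), (x=3, y=5), (x=5, y=5), (x=4, y=6)
  Distance 6: (x=8, y=1), (x=0, y=3), (x=1, y=4), (x=7, y=4), (x=2, y=5), (x=6, y=5), (x=5, y=6), (x=4, y=7)
  Distance 7: (x=8, y=2), (x=0, y=4), (x=7, y=5), (x=6, y=6), (x=3, y=7), (x=5, y=7)
  Distance 8: (x=0, y=5), (x=8, y=5), (x=2, y=7)
  Distance 9: (x=0, y=6), (x=8, y=6), (x=1, y=7)
  Distance 10: (x=1, y=6), (x=0, y=7)
Total reachable: 51 (grid has 54 open cells total)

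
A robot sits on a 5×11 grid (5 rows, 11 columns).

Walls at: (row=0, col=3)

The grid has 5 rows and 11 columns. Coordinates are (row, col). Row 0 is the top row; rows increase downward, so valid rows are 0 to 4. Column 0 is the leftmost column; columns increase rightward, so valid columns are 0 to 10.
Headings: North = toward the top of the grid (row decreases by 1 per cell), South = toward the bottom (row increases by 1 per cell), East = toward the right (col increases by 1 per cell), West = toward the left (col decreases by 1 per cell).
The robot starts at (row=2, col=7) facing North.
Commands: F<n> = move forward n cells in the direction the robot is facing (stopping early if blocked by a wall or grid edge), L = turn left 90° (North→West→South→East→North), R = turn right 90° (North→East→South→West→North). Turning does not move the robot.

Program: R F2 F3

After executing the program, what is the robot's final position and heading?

Start: (row=2, col=7), facing North
  R: turn right, now facing East
  F2: move forward 2, now at (row=2, col=9)
  F3: move forward 1/3 (blocked), now at (row=2, col=10)
Final: (row=2, col=10), facing East

Answer: Final position: (row=2, col=10), facing East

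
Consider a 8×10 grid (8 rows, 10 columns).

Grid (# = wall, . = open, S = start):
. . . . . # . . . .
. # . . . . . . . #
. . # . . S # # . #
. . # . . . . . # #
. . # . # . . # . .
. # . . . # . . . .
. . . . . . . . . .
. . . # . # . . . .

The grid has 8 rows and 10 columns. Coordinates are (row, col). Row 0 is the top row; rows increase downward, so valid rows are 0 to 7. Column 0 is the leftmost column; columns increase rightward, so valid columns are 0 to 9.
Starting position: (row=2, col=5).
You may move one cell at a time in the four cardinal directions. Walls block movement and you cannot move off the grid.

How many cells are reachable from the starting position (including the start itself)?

BFS flood-fill from (row=2, col=5):
  Distance 0: (row=2, col=5)
  Distance 1: (row=1, col=5), (row=2, col=4), (row=3, col=5)
  Distance 2: (row=1, col=4), (row=1, col=6), (row=2, col=3), (row=3, col=4), (row=3, col=6), (row=4, col=5)
  Distance 3: (row=0, col=4), (row=0, col=6), (row=1, col=3), (row=1, col=7), (row=3, col=3), (row=3, col=7), (row=4, col=6)
  Distance 4: (row=0, col=3), (row=0, col=7), (row=1, col=2), (row=1, col=8), (row=4, col=3), (row=5, col=6)
  Distance 5: (row=0, col=2), (row=0, col=8), (row=2, col=8), (row=5, col=3), (row=5, col=7), (row=6, col=6)
  Distance 6: (row=0, col=1), (row=0, col=9), (row=5, col=2), (row=5, col=4), (row=5, col=8), (row=6, col=3), (row=6, col=5), (row=6, col=7), (row=7, col=6)
  Distance 7: (row=0, col=0), (row=4, col=8), (row=5, col=9), (row=6, col=2), (row=6, col=4), (row=6, col=8), (row=7, col=7)
  Distance 8: (row=1, col=0), (row=4, col=9), (row=6, col=1), (row=6, col=9), (row=7, col=2), (row=7, col=4), (row=7, col=8)
  Distance 9: (row=2, col=0), (row=6, col=0), (row=7, col=1), (row=7, col=9)
  Distance 10: (row=2, col=1), (row=3, col=0), (row=5, col=0), (row=7, col=0)
  Distance 11: (row=3, col=1), (row=4, col=0)
  Distance 12: (row=4, col=1)
Total reachable: 63 (grid has 63 open cells total)

Answer: Reachable cells: 63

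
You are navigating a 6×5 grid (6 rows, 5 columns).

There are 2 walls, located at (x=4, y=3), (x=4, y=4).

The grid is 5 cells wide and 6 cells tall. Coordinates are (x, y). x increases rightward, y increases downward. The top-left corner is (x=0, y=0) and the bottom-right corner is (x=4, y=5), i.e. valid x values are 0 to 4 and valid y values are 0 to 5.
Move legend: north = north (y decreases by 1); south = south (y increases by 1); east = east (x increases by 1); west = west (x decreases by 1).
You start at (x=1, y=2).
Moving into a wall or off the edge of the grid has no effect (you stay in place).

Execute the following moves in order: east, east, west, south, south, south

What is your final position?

Start: (x=1, y=2)
  east (east): (x=1, y=2) -> (x=2, y=2)
  east (east): (x=2, y=2) -> (x=3, y=2)
  west (west): (x=3, y=2) -> (x=2, y=2)
  south (south): (x=2, y=2) -> (x=2, y=3)
  south (south): (x=2, y=3) -> (x=2, y=4)
  south (south): (x=2, y=4) -> (x=2, y=5)
Final: (x=2, y=5)

Answer: Final position: (x=2, y=5)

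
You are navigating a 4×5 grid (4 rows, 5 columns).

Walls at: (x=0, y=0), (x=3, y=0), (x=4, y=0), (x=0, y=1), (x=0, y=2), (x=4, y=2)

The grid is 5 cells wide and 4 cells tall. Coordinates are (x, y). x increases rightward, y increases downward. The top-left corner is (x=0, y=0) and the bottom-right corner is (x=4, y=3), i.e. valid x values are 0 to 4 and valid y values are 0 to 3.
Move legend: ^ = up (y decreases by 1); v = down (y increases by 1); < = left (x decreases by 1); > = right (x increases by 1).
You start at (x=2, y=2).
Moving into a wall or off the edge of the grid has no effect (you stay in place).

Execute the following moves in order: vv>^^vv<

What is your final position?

Answer: Final position: (x=2, y=3)

Derivation:
Start: (x=2, y=2)
  v (down): (x=2, y=2) -> (x=2, y=3)
  v (down): blocked, stay at (x=2, y=3)
  > (right): (x=2, y=3) -> (x=3, y=3)
  ^ (up): (x=3, y=3) -> (x=3, y=2)
  ^ (up): (x=3, y=2) -> (x=3, y=1)
  v (down): (x=3, y=1) -> (x=3, y=2)
  v (down): (x=3, y=2) -> (x=3, y=3)
  < (left): (x=3, y=3) -> (x=2, y=3)
Final: (x=2, y=3)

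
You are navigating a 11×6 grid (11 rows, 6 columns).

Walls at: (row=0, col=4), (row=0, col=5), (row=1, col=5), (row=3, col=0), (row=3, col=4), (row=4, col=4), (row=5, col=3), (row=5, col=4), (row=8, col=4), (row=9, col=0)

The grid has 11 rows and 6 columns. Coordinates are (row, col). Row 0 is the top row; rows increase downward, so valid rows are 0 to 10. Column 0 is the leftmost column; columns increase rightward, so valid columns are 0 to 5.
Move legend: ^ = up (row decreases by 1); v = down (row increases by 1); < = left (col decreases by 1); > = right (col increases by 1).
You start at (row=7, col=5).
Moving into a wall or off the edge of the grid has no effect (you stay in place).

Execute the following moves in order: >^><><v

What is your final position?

Answer: Final position: (row=7, col=4)

Derivation:
Start: (row=7, col=5)
  > (right): blocked, stay at (row=7, col=5)
  ^ (up): (row=7, col=5) -> (row=6, col=5)
  > (right): blocked, stay at (row=6, col=5)
  < (left): (row=6, col=5) -> (row=6, col=4)
  > (right): (row=6, col=4) -> (row=6, col=5)
  < (left): (row=6, col=5) -> (row=6, col=4)
  v (down): (row=6, col=4) -> (row=7, col=4)
Final: (row=7, col=4)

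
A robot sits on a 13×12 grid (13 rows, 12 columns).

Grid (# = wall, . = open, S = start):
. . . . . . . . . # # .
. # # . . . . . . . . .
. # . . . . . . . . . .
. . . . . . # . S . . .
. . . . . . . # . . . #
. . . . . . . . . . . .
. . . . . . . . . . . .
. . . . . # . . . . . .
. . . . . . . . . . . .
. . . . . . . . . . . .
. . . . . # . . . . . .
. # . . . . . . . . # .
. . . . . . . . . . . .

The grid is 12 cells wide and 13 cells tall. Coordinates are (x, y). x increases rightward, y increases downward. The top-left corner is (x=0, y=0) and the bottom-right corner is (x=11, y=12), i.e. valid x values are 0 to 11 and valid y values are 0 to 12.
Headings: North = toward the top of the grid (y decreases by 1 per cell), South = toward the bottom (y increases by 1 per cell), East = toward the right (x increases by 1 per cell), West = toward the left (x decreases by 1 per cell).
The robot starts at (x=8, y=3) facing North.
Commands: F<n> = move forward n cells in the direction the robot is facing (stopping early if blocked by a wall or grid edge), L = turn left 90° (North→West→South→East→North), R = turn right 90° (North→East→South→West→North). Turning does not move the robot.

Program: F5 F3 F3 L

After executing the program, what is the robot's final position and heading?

Start: (x=8, y=3), facing North
  F5: move forward 3/5 (blocked), now at (x=8, y=0)
  F3: move forward 0/3 (blocked), now at (x=8, y=0)
  F3: move forward 0/3 (blocked), now at (x=8, y=0)
  L: turn left, now facing West
Final: (x=8, y=0), facing West

Answer: Final position: (x=8, y=0), facing West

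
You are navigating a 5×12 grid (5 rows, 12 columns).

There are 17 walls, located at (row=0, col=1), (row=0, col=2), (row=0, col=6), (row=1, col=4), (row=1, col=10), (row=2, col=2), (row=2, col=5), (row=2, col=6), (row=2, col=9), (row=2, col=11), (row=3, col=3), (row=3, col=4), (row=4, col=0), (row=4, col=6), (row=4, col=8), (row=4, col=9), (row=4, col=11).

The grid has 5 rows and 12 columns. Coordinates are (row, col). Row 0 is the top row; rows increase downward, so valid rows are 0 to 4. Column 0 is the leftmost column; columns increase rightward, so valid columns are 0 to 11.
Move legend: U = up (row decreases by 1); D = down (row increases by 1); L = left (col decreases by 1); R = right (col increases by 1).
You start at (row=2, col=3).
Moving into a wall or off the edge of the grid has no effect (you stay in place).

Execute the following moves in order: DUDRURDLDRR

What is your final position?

Start: (row=2, col=3)
  D (down): blocked, stay at (row=2, col=3)
  U (up): (row=2, col=3) -> (row=1, col=3)
  D (down): (row=1, col=3) -> (row=2, col=3)
  R (right): (row=2, col=3) -> (row=2, col=4)
  U (up): blocked, stay at (row=2, col=4)
  R (right): blocked, stay at (row=2, col=4)
  D (down): blocked, stay at (row=2, col=4)
  L (left): (row=2, col=4) -> (row=2, col=3)
  D (down): blocked, stay at (row=2, col=3)
  R (right): (row=2, col=3) -> (row=2, col=4)
  R (right): blocked, stay at (row=2, col=4)
Final: (row=2, col=4)

Answer: Final position: (row=2, col=4)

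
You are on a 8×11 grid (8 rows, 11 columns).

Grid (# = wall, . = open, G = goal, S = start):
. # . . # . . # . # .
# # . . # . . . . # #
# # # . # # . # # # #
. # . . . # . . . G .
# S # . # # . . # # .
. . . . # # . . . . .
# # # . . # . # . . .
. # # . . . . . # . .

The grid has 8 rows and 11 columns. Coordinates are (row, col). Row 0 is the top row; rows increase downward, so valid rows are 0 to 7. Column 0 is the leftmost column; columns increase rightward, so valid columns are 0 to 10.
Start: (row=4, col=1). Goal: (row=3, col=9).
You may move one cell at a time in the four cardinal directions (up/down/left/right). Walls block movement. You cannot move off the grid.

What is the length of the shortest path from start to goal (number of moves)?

Answer: Shortest path length: 15

Derivation:
BFS from (row=4, col=1) until reaching (row=3, col=9):
  Distance 0: (row=4, col=1)
  Distance 1: (row=5, col=1)
  Distance 2: (row=5, col=0), (row=5, col=2)
  Distance 3: (row=5, col=3)
  Distance 4: (row=4, col=3), (row=6, col=3)
  Distance 5: (row=3, col=3), (row=6, col=4), (row=7, col=3)
  Distance 6: (row=2, col=3), (row=3, col=2), (row=3, col=4), (row=7, col=4)
  Distance 7: (row=1, col=3), (row=7, col=5)
  Distance 8: (row=0, col=3), (row=1, col=2), (row=7, col=6)
  Distance 9: (row=0, col=2), (row=6, col=6), (row=7, col=7)
  Distance 10: (row=5, col=6)
  Distance 11: (row=4, col=6), (row=5, col=7)
  Distance 12: (row=3, col=6), (row=4, col=7), (row=5, col=8)
  Distance 13: (row=2, col=6), (row=3, col=7), (row=5, col=9), (row=6, col=8)
  Distance 14: (row=1, col=6), (row=3, col=8), (row=5, col=10), (row=6, col=9)
  Distance 15: (row=0, col=6), (row=1, col=5), (row=1, col=7), (row=3, col=9), (row=4, col=10), (row=6, col=10), (row=7, col=9)  <- goal reached here
One shortest path (15 moves): (row=4, col=1) -> (row=5, col=1) -> (row=5, col=2) -> (row=5, col=3) -> (row=6, col=3) -> (row=6, col=4) -> (row=7, col=4) -> (row=7, col=5) -> (row=7, col=6) -> (row=6, col=6) -> (row=5, col=6) -> (row=5, col=7) -> (row=4, col=7) -> (row=3, col=7) -> (row=3, col=8) -> (row=3, col=9)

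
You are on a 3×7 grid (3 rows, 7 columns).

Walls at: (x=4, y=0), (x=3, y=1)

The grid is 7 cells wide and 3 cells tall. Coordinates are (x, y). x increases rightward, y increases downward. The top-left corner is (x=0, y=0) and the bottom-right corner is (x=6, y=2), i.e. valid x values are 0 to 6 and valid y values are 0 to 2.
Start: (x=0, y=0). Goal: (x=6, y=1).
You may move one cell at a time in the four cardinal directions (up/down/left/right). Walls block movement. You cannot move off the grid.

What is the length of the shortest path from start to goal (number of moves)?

BFS from (x=0, y=0) until reaching (x=6, y=1):
  Distance 0: (x=0, y=0)
  Distance 1: (x=1, y=0), (x=0, y=1)
  Distance 2: (x=2, y=0), (x=1, y=1), (x=0, y=2)
  Distance 3: (x=3, y=0), (x=2, y=1), (x=1, y=2)
  Distance 4: (x=2, y=2)
  Distance 5: (x=3, y=2)
  Distance 6: (x=4, y=2)
  Distance 7: (x=4, y=1), (x=5, y=2)
  Distance 8: (x=5, y=1), (x=6, y=2)
  Distance 9: (x=5, y=0), (x=6, y=1)  <- goal reached here
One shortest path (9 moves): (x=0, y=0) -> (x=1, y=0) -> (x=2, y=0) -> (x=2, y=1) -> (x=2, y=2) -> (x=3, y=2) -> (x=4, y=2) -> (x=5, y=2) -> (x=6, y=2) -> (x=6, y=1)

Answer: Shortest path length: 9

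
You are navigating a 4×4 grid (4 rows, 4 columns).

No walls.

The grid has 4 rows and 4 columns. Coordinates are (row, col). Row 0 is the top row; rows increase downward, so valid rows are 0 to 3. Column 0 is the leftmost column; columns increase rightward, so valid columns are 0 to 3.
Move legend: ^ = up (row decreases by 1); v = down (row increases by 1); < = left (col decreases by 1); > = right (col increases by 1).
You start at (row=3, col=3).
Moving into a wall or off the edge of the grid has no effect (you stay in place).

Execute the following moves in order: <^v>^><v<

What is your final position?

Start: (row=3, col=3)
  < (left): (row=3, col=3) -> (row=3, col=2)
  ^ (up): (row=3, col=2) -> (row=2, col=2)
  v (down): (row=2, col=2) -> (row=3, col=2)
  > (right): (row=3, col=2) -> (row=3, col=3)
  ^ (up): (row=3, col=3) -> (row=2, col=3)
  > (right): blocked, stay at (row=2, col=3)
  < (left): (row=2, col=3) -> (row=2, col=2)
  v (down): (row=2, col=2) -> (row=3, col=2)
  < (left): (row=3, col=2) -> (row=3, col=1)
Final: (row=3, col=1)

Answer: Final position: (row=3, col=1)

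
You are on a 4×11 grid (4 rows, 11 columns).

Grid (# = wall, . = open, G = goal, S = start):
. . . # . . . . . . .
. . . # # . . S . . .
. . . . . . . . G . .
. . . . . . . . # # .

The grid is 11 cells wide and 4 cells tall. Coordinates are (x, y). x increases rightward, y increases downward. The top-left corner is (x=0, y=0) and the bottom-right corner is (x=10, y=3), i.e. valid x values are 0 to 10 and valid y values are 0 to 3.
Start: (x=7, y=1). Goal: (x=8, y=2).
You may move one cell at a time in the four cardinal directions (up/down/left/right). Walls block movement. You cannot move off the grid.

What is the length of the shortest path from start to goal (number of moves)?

Answer: Shortest path length: 2

Derivation:
BFS from (x=7, y=1) until reaching (x=8, y=2):
  Distance 0: (x=7, y=1)
  Distance 1: (x=7, y=0), (x=6, y=1), (x=8, y=1), (x=7, y=2)
  Distance 2: (x=6, y=0), (x=8, y=0), (x=5, y=1), (x=9, y=1), (x=6, y=2), (x=8, y=2), (x=7, y=3)  <- goal reached here
One shortest path (2 moves): (x=7, y=1) -> (x=8, y=1) -> (x=8, y=2)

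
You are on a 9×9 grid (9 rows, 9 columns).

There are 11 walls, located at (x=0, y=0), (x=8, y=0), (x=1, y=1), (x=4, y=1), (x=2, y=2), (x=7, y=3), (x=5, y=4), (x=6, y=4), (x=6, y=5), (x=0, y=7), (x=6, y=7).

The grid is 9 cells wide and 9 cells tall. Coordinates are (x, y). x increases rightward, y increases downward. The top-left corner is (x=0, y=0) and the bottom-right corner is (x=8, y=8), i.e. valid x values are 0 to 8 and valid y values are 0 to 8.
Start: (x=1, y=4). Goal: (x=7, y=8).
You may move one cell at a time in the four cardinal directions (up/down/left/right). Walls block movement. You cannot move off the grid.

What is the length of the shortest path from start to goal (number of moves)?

Answer: Shortest path length: 10

Derivation:
BFS from (x=1, y=4) until reaching (x=7, y=8):
  Distance 0: (x=1, y=4)
  Distance 1: (x=1, y=3), (x=0, y=4), (x=2, y=4), (x=1, y=5)
  Distance 2: (x=1, y=2), (x=0, y=3), (x=2, y=3), (x=3, y=4), (x=0, y=5), (x=2, y=5), (x=1, y=6)
  Distance 3: (x=0, y=2), (x=3, y=3), (x=4, y=4), (x=3, y=5), (x=0, y=6), (x=2, y=6), (x=1, y=7)
  Distance 4: (x=0, y=1), (x=3, y=2), (x=4, y=3), (x=4, y=5), (x=3, y=6), (x=2, y=7), (x=1, y=8)
  Distance 5: (x=3, y=1), (x=4, y=2), (x=5, y=3), (x=5, y=5), (x=4, y=6), (x=3, y=7), (x=0, y=8), (x=2, y=8)
  Distance 6: (x=3, y=0), (x=2, y=1), (x=5, y=2), (x=6, y=3), (x=5, y=6), (x=4, y=7), (x=3, y=8)
  Distance 7: (x=2, y=0), (x=4, y=0), (x=5, y=1), (x=6, y=2), (x=6, y=6), (x=5, y=7), (x=4, y=8)
  Distance 8: (x=1, y=0), (x=5, y=0), (x=6, y=1), (x=7, y=2), (x=7, y=6), (x=5, y=8)
  Distance 9: (x=6, y=0), (x=7, y=1), (x=8, y=2), (x=7, y=5), (x=8, y=6), (x=7, y=7), (x=6, y=8)
  Distance 10: (x=7, y=0), (x=8, y=1), (x=8, y=3), (x=7, y=4), (x=8, y=5), (x=8, y=7), (x=7, y=8)  <- goal reached here
One shortest path (10 moves): (x=1, y=4) -> (x=2, y=4) -> (x=3, y=4) -> (x=4, y=4) -> (x=4, y=5) -> (x=5, y=5) -> (x=5, y=6) -> (x=6, y=6) -> (x=7, y=6) -> (x=7, y=7) -> (x=7, y=8)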